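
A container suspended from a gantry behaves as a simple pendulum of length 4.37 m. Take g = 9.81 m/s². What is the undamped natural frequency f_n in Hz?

For a simple pendulum ω_n = √(g/L) = √(9.81/4.37) = √2.245 = 1.498 rad/s.
f_n = ω_n/(2π) = 1.498/6.283 = 0.2385 Hz.

0.238 Hz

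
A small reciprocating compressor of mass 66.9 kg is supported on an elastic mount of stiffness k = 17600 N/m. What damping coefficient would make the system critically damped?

2170 N·s/m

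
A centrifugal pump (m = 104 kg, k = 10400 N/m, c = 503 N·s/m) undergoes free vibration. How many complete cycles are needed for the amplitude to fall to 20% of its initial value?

ζ = c/(2√(km)) = 503/(2√(10400 × 104)) = 503/2080 = 0.2418.
Logarithmic decrement δ = 2πζ/√(1 − ζ²) = 2π × 0.2418/√(1 − 0.0585) = 1.566.
x_n/x₀ = e^(−nδ) ≤ 0.2; take ln: n ≥ ln(1/0.2)/δ = 1.609/1.566 = 1.028.
So 2 complete cycles are required.

2 cycles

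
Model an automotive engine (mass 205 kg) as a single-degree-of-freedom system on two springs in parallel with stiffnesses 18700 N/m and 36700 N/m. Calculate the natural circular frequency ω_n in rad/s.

Parallel springs add: k_eq = 18700 + 36700 = 55400 N/m.
ω_n = √(k_eq/m) = √(55400/205) = √270.2 = 16.44 rad/s.

16.4 rad/s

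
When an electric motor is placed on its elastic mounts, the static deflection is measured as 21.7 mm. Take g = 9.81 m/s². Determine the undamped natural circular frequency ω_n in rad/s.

21.3 rad/s

ω_n = √(g/δ_st) = √(9.81/0.0217) = √452.1 = 21.26 rad/s.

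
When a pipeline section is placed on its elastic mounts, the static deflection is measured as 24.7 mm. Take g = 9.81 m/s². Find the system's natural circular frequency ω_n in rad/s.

19.9 rad/s

ω_n = √(g/δ_st) = √(9.81/0.0247) = √397.2 = 19.93 rad/s.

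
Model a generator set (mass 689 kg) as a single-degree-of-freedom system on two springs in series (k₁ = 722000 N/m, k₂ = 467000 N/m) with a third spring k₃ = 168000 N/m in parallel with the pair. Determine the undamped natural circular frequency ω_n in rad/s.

25.6 rad/s

Series pair: k_s = k₁k₂/(k₁+k₂) = (722000)(467000)/(722000 + 467000) = 283600 N/m. In parallel with k₃: k_eq = 283600 + 168000 = 451600 N/m.
ω_n = √(k_eq/m) = √(451600/689) = √655.4 = 25.60 rad/s.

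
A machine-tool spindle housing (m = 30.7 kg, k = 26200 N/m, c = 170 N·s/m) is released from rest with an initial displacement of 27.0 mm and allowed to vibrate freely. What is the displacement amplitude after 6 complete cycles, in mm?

0.746 mm

ζ = c/(2√(km)) = 170/(2√(26200 × 30.7)) = 170/1794 = 0.09478.
Logarithmic decrement δ = 2πζ/√(1 − ζ²) = 2π × 0.09478/√(1 − 0.00898) = 0.5982.
After n cycles, x_n/x₀ = e^(−nδ), so x_6 = 27.0 × e^(−6 × 0.5982) = 27.0 × 0.02762 = 0.7458 mm.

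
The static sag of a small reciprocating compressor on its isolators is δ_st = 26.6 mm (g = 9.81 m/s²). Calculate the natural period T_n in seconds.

0.327 s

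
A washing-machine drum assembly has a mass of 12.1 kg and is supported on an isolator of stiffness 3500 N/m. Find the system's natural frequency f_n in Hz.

ω_n = √(k/m) = √(3500/12.1) = √289.3 = 17.01 rad/s.
f_n = ω_n/(2π) = 17.01/6.283 = 2.707 Hz.

2.71 Hz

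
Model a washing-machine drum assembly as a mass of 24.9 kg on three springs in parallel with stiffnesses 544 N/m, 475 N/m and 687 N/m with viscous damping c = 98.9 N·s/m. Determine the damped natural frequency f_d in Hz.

Parallel springs add: k_eq = 544 + 475 + 687 = 1706 N/m.
ω_n = √(k_eq/m) = √(1706/24.9) = 8.277 rad/s.
Critical damping c_c = 2√(k_eq·m) = 2√(1706 × 24.9) = 412.2 N·s/m, so ζ = c/c_c = 98.9/412.2 = 0.2399.
ω_d = ω_n√(1 − ζ²) = 8.277 × √(1 − 0.0576) = 8.036 rad/s.
f_d = ω_d/(2π) = 1.279 Hz.

1.28 Hz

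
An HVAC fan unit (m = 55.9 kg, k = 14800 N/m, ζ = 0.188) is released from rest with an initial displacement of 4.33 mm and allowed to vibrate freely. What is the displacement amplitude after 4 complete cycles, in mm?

0.0353 mm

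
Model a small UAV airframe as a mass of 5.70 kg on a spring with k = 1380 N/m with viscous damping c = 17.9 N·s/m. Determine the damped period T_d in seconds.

0.406 s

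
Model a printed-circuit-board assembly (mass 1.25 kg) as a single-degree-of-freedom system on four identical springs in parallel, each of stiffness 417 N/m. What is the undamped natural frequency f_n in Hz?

5.81 Hz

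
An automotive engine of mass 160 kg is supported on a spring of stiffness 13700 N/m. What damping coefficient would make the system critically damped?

c_c = 2√(k·m) = 2√(13700 × 160) = 2 × 1481 = 2961 N·s/m.

2960 N·s/m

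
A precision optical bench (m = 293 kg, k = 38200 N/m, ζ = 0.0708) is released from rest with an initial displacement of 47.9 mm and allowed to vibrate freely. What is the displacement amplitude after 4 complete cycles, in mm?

8.05 mm

Logarithmic decrement δ = 2πζ/√(1 − ζ²) = 2π × 0.07080/√(1 − 0.00501) = 0.4460.
After n cycles, x_n/x₀ = e^(−nδ), so x_4 = 47.9 × e^(−4 × 0.4460) = 47.9 × 0.1680 = 8.047 mm.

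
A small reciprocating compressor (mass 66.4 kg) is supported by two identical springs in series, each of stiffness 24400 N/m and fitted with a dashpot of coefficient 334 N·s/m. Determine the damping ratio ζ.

0.186

Series springs: 1/k_eq = 2/24400, so k_eq = 24400/2 = 12200 N/m.
ω_n = √(k_eq/m) = √(12200/66.4) = 13.55 rad/s.
Critical damping c_c = 2√(k_eq·m) = 2√(12200 × 66.4) = 1800 N·s/m, so ζ = c/c_c = 334/1800 = 0.1855.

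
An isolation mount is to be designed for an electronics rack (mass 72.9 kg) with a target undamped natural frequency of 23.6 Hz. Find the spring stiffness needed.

ω_n = 2πf_n = 2π × 23.6 = 148.3 rad/s.
k = m·ω_n² = 72.9 × 148.3² = 72.9 × 21990 = 1603000 N/m.

1600000 N/m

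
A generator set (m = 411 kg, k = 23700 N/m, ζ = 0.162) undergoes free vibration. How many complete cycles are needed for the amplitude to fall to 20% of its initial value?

2 cycles

Logarithmic decrement δ = 2πζ/√(1 − ζ²) = 2π × 0.1620/√(1 − 0.0262) = 1.032.
x_n/x₀ = e^(−nδ) ≤ 0.2; take ln: n ≥ ln(1/0.2)/δ = 1.609/1.032 = 1.560.
So 2 complete cycles are required.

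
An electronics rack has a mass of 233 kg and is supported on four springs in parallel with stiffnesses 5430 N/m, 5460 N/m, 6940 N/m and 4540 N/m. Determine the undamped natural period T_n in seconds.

Parallel springs add: k_eq = 5430 + 5460 + 6940 + 4540 = 22370 N/m.
ω_n = √(k_eq/m) = √(22370/233) = √96.01 = 9.798 rad/s.
T_n = 2π/ω_n = 6.283/9.798 = 0.6412 s.

0.641 s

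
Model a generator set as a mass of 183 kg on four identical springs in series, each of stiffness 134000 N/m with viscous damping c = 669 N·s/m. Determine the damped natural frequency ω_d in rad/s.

Series springs: 1/k_eq = 4/134000, so k_eq = 134000/4 = 33500 N/m.
ω_n = √(k_eq/m) = √(33500/183) = 13.53 rad/s.
Critical damping c_c = 2√(k_eq·m) = 2√(33500 × 183) = 4952 N·s/m, so ζ = c/c_c = 669/4952 = 0.1351.
ω_d = ω_n√(1 − ζ²) = 13.53 × √(1 − 0.0183) = 13.41 rad/s.

13.4 rad/s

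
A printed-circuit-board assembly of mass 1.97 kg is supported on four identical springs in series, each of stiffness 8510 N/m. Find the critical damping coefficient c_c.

Series springs: 1/k_eq = 4/8510, so k_eq = 8510/4 = 2128 N/m.
c_c = 2√(k_eq·m) = 2√(2128 × 1.97) = 2 × 64.74 = 129.5 N·s/m.

129 N·s/m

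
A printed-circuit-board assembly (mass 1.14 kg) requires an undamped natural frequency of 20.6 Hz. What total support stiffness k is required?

19100 N/m

ω_n = 2πf_n = 2π × 20.6 = 129.4 rad/s.
k = m·ω_n² = 1.14 × 129.4² = 1.14 × 16750 = 19100 N/m.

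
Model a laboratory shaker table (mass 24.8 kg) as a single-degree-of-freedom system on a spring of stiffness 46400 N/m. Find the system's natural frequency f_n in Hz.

ω_n = √(k/m) = √(46400/24.8) = √1871 = 43.25 rad/s.
f_n = ω_n/(2π) = 43.25/6.283 = 6.884 Hz.

6.88 Hz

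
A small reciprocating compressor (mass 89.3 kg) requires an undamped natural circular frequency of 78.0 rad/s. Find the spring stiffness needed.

k = m·ω_n² = 89.3 × 78.00² = 89.3 × 6084 = 543300 N/m.

543000 N/m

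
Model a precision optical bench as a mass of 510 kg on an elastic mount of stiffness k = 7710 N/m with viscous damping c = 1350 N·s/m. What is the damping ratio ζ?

ω_n = √(k/m) = √(7710/510) = 3.888 rad/s.
Critical damping c_c = 2√(k·m) = 2√(7710 × 510) = 3966 N·s/m, so ζ = c/c_c = 1350/3966 = 0.3404.

0.340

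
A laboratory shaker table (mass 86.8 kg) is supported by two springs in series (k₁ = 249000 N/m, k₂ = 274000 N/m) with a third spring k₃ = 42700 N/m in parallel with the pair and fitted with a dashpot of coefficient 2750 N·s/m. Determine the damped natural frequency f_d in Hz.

6.65 Hz

Series pair: k_s = k₁k₂/(k₁+k₂) = (249000)(274000)/(249000 + 274000) = 130500 N/m. In parallel with k₃: k_eq = 130500 + 42700 = 173200 N/m.
ω_n = √(k_eq/m) = √(173200/86.8) = 44.66 rad/s.
Critical damping c_c = 2√(k_eq·m) = 2√(173200 × 86.8) = 7754 N·s/m, so ζ = c/c_c = 2750/7754 = 0.3547.
ω_d = ω_n√(1 − ζ²) = 44.66 × √(1 − 0.126) = 41.76 rad/s.
f_d = ω_d/(2π) = 6.646 Hz.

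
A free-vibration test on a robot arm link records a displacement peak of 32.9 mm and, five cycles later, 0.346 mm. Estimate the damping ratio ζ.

Logarithmic decrement δ = (1/n)·ln(x₀/x_n) = (1/5)·ln(32.9/0.346) = (1/5)·ln(95.09) = 0.9110.
ζ = δ/√(4π² + δ²) = 0.9110/√(39.48 + 0.830) = 0.9110/6.349 = 0.1435.

0.143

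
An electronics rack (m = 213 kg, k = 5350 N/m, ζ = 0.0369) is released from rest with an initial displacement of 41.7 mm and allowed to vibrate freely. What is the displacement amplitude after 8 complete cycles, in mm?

Logarithmic decrement δ = 2πζ/√(1 − ζ²) = 2π × 0.03690/√(1 − 0.00136) = 0.2320.
After n cycles, x_n/x₀ = e^(−nδ), so x_8 = 41.7 × e^(−8 × 0.2320) = 41.7 × 0.1563 = 6.517 mm.

6.52 mm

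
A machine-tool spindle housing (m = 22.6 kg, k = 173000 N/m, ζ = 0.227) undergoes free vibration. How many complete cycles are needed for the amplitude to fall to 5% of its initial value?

Logarithmic decrement δ = 2πζ/√(1 − ζ²) = 2π × 0.2270/√(1 − 0.0515) = 1.465.
x_n/x₀ = e^(−nδ) ≤ 0.05; take ln: n ≥ ln(1/0.05)/δ = 2.996/1.465 = 2.046.
So 3 complete cycles are required.

3 cycles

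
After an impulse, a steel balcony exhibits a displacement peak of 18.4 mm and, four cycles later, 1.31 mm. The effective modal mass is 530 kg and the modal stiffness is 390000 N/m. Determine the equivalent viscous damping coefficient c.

3010 N·s/m

Logarithmic decrement δ = (1/n)·ln(x₀/x_n) = (1/4)·ln(18.4/1.31) = (1/4)·ln(14.05) = 0.6606.
ζ = δ/√(4π² + δ²) = 0.6606/√(39.48 + 0.436) = 0.6606/6.318 = 0.1046.
c = ζ · 2√(km) = 0.1046 × 2√(390000 × 530) = 0.1046 × 28750 = 3006 N·s/m.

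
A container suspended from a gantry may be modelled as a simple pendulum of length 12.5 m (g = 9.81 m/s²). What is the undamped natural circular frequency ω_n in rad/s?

0.886 rad/s

For a simple pendulum ω_n = √(g/L) = √(9.81/12.5) = √0.7848 = 0.8859 rad/s.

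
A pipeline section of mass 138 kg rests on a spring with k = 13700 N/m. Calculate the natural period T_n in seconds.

0.631 s

ω_n = √(k/m) = √(13700/138) = √99.28 = 9.964 rad/s.
T_n = 2π/ω_n = 6.283/9.964 = 0.6306 s.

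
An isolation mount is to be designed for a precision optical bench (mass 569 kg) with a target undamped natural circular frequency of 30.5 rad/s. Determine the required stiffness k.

k = m·ω_n² = 569 × 30.50² = 569 × 930.2 = 529300 N/m.

529000 N/m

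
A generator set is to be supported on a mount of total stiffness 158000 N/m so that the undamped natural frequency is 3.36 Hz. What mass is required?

355 kg

ω_n = 2πf_n = 2π × 3.36 = 21.11 rad/s.
m = k/ω_n² = 158000/21.11² = 158000/445.7 = 354.5 kg.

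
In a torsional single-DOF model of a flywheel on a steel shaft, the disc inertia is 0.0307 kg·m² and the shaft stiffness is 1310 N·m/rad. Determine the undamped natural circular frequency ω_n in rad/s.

207 rad/s

ω_n = √(k_t/J) = √(1310/0.0307) = √42670 = 206.6 rad/s.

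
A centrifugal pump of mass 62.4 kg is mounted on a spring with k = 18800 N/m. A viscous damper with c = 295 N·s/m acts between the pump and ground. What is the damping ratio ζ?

0.136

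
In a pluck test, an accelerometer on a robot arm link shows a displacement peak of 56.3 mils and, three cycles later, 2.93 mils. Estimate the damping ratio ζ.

Logarithmic decrement δ = (1/n)·ln(x₀/x_n) = (1/3)·ln(56.3/2.93) = (1/3)·ln(19.22) = 0.9852.
ζ = δ/√(4π² + δ²) = 0.9852/√(39.48 + 0.971) = 0.9852/6.360 = 0.1549.

0.155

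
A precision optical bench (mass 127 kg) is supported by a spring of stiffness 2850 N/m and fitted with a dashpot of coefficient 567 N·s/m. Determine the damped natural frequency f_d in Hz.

ω_n = √(k/m) = √(2850/127) = 4.737 rad/s.
Critical damping c_c = 2√(k·m) = 2√(2850 × 127) = 1203 N·s/m, so ζ = c/c_c = 567/1203 = 0.4712.
ω_d = ω_n√(1 − ζ²) = 4.737 × √(1 − 0.222) = 4.178 rad/s.
f_d = ω_d/(2π) = 0.6650 Hz.

0.665 Hz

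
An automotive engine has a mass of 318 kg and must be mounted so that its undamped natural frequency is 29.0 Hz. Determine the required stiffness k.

ω_n = 2πf_n = 2π × 29.0 = 182.2 rad/s.
k = m·ω_n² = 318 × 182.2² = 318 × 33200 = 10560000 N/m.

10600000 N/m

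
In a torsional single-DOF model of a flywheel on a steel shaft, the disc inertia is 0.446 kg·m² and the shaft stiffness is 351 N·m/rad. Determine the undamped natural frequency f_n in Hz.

ω_n = √(k_t/J) = √(351/0.446) = √787.0 = 28.05 rad/s.
f_n = ω_n/(2π) = 28.05/6.283 = 4.465 Hz.

4.46 Hz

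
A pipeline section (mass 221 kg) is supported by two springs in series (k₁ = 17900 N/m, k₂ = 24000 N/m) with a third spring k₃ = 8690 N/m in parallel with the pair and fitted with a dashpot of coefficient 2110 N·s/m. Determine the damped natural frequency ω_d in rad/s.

7.93 rad/s

Series pair: k_s = k₁k₂/(k₁+k₂) = (17900)(24000)/(17900 + 24000) = 10250 N/m. In parallel with k₃: k_eq = 10250 + 8690 = 18940 N/m.
ω_n = √(k_eq/m) = √(18940/221) = 9.258 rad/s.
Critical damping c_c = 2√(k_eq·m) = 2√(18940 × 221) = 4092 N·s/m, so ζ = c/c_c = 2110/4092 = 0.5156.
ω_d = ω_n√(1 − ζ²) = 9.258 × √(1 − 0.266) = 7.933 rad/s.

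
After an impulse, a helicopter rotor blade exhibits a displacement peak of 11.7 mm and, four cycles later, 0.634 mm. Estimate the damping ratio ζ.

0.115

Logarithmic decrement δ = (1/n)·ln(x₀/x_n) = (1/4)·ln(11.7/0.634) = (1/4)·ln(18.45) = 0.7288.
ζ = δ/√(4π² + δ²) = 0.7288/√(39.48 + 0.531) = 0.7288/6.325 = 0.1152.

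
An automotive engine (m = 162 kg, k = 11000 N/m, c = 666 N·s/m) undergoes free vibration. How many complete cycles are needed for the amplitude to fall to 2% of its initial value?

3 cycles

ζ = c/(2√(km)) = 666/(2√(11000 × 162)) = 666/2670 = 0.2495.
Logarithmic decrement δ = 2πζ/√(1 − ζ²) = 2π × 0.2495/√(1 − 0.0622) = 1.619.
x_n/x₀ = e^(−nδ) ≤ 0.02; take ln: n ≥ ln(1/0.02)/δ = 3.912/1.619 = 2.417.
So 3 complete cycles are required.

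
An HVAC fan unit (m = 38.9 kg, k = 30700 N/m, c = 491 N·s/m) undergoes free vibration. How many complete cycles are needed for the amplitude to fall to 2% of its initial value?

ζ = c/(2√(km)) = 491/(2√(30700 × 38.9)) = 491/2186 = 0.2247.
Logarithmic decrement δ = 2πζ/√(1 − ζ²) = 2π × 0.2247/√(1 − 0.0505) = 1.449.
x_n/x₀ = e^(−nδ) ≤ 0.02; take ln: n ≥ ln(1/0.02)/δ = 3.912/1.449 = 2.701.
So 3 complete cycles are required.

3 cycles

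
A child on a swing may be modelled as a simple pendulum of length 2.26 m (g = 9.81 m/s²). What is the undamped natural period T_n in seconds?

For a simple pendulum ω_n = √(g/L) = √(9.81/2.26) = √4.341 = 2.083 rad/s.
T_n = 2π/ω_n = 6.283/2.083 = 3.016 s.

3.02 s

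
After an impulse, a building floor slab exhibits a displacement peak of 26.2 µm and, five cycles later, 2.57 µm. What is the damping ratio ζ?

0.0737

Logarithmic decrement δ = (1/n)·ln(x₀/x_n) = (1/5)·ln(26.2/2.57) = (1/5)·ln(10.19) = 0.4644.
ζ = δ/√(4π² + δ²) = 0.4644/√(39.48 + 0.216) = 0.4644/6.300 = 0.07371.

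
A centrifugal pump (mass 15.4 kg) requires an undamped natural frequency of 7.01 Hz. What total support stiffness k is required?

29900 N/m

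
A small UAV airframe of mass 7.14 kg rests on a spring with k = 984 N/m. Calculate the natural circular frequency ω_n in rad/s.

11.7 rad/s

ω_n = √(k/m) = √(984.0/7.14) = √137.8 = 11.74 rad/s.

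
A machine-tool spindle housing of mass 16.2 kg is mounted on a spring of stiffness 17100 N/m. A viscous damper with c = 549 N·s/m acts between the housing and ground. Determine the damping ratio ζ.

ω_n = √(k/m) = √(17100/16.2) = 32.49 rad/s.
Critical damping c_c = 2√(k·m) = 2√(17100 × 16.2) = 1053 N·s/m, so ζ = c/c_c = 549/1053 = 0.5215.

0.522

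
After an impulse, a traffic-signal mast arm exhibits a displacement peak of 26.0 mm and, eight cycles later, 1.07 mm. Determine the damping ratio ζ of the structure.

Logarithmic decrement δ = (1/n)·ln(x₀/x_n) = (1/8)·ln(26.0/1.07) = (1/8)·ln(24.30) = 0.3988.
ζ = δ/√(4π² + δ²) = 0.3988/√(39.48 + 0.159) = 0.3988/6.296 = 0.06334.

0.0633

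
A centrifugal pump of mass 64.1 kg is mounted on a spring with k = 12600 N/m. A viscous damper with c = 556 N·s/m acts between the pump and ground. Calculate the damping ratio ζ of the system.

ω_n = √(k/m) = √(12600/64.1) = 14.02 rad/s.
Critical damping c_c = 2√(k·m) = 2√(12600 × 64.1) = 1797 N·s/m, so ζ = c/c_c = 556/1797 = 0.3093.

0.309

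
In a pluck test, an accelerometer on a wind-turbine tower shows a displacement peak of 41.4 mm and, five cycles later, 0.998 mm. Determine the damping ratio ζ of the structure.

0.118

Logarithmic decrement δ = (1/n)·ln(x₀/x_n) = (1/5)·ln(41.4/0.998) = (1/5)·ln(41.48) = 0.7451.
ζ = δ/√(4π² + δ²) = 0.7451/√(39.48 + 0.555) = 0.7451/6.327 = 0.1178.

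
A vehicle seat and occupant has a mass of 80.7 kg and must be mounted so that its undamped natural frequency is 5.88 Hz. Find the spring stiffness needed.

110000 N/m

ω_n = 2πf_n = 2π × 5.88 = 36.95 rad/s.
k = m·ω_n² = 80.7 × 36.95² = 80.7 × 1365 = 110200 N/m.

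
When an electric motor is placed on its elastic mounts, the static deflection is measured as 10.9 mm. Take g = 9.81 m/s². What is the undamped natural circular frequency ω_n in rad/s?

30.0 rad/s

ω_n = √(g/δ_st) = √(9.81/0.0109) = √900.0 = 30.00 rad/s.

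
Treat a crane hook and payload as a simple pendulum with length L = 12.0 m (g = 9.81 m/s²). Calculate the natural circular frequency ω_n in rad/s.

For a simple pendulum ω_n = √(g/L) = √(9.81/12.0) = √0.8175 = 0.9042 rad/s.

0.904 rad/s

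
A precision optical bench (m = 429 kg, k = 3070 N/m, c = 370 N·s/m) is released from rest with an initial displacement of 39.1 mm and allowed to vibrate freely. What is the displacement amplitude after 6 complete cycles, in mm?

0.0828 mm

ζ = c/(2√(km)) = 370/(2√(3070 × 429)) = 370/2295 = 0.1612.
Logarithmic decrement δ = 2πζ/√(1 − ζ²) = 2π × 0.1612/√(1 − 0.0260) = 1.026.
After n cycles, x_n/x₀ = e^(−nδ), so x_6 = 39.1 × e^(−6 × 1.026) = 39.1 × 0.002117 = 0.08277 mm.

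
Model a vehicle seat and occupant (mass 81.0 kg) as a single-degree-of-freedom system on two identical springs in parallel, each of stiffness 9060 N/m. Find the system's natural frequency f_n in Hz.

2.38 Hz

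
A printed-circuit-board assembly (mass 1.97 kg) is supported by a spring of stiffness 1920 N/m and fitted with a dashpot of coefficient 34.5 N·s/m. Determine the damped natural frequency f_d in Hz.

ω_n = √(k/m) = √(1920/1.97) = 31.22 rad/s.
Critical damping c_c = 2√(k·m) = 2√(1920 × 1.97) = 123.0 N·s/m, so ζ = c/c_c = 34.5/123.0 = 0.2805.
ω_d = ω_n√(1 − ζ²) = 31.22 × √(1 − 0.0787) = 29.97 rad/s.
f_d = ω_d/(2π) = 4.769 Hz.

4.77 Hz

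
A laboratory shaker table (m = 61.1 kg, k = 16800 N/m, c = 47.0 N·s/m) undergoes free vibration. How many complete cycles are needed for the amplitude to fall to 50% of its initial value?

ζ = c/(2√(km)) = 47.0/(2√(16800 × 61.1)) = 47.0/2026 = 0.02319.
Logarithmic decrement δ = 2πζ/√(1 − ζ²) = 2π × 0.02319/√(1 − 0.000538) = 0.1458.
x_n/x₀ = e^(−nδ) ≤ 0.5; take ln: n ≥ ln(1/0.5)/δ = 0.6931/0.1458 = 4.755.
So 5 complete cycles are required.

5 cycles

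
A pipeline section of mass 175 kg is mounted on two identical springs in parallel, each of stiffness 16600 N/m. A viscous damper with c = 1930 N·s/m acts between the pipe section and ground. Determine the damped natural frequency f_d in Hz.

Parallel springs add: k_eq = 2 × 16600 = 33200 N/m.
ω_n = √(k_eq/m) = √(33200/175) = 13.77 rad/s.
Critical damping c_c = 2√(k_eq·m) = 2√(33200 × 175) = 4821 N·s/m, so ζ = c/c_c = 1930/4821 = 0.4003.
ω_d = ω_n√(1 − ζ²) = 13.77 × √(1 − 0.160) = 12.62 rad/s.
f_d = ω_d/(2π) = 2.009 Hz.

2.01 Hz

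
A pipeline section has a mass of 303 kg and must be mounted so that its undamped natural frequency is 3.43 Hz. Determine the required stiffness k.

141000 N/m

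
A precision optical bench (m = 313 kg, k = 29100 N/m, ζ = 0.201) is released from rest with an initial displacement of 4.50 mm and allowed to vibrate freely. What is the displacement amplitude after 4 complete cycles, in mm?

Logarithmic decrement δ = 2πζ/√(1 − ζ²) = 2π × 0.2010/√(1 − 0.0404) = 1.289.
After n cycles, x_n/x₀ = e^(−nδ), so x_4 = 4.50 × e^(−4 × 1.289) = 4.50 × 0.005759 = 0.02592 mm.

0.0259 mm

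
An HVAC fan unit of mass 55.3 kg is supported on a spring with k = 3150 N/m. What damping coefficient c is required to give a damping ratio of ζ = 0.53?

442 N·s/m

c_c = 2√(k·m) = 2√(3150 × 55.3) = 834.7 N·s/m.
c = ζ·c_c = 0.53 × 834.7 = 442.4 N·s/m.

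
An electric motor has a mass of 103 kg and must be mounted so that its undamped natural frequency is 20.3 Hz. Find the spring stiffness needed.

ω_n = 2πf_n = 2π × 20.3 = 127.5 rad/s.
k = m·ω_n² = 103 × 127.5² = 103 × 16270 = 1676000 N/m.

1680000 N/m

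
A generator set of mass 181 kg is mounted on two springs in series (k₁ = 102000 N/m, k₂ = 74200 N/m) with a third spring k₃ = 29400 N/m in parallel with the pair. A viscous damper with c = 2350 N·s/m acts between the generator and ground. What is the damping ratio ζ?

0.325

Series pair: k_s = k₁k₂/(k₁+k₂) = (102000)(74200)/(102000 + 74200) = 42950 N/m. In parallel with k₃: k_eq = 42950 + 29400 = 72350 N/m.
ω_n = √(k_eq/m) = √(72350/181) = 19.99 rad/s.
Critical damping c_c = 2√(k_eq·m) = 2√(72350 × 181) = 7238 N·s/m, so ζ = c/c_c = 2350/7238 = 0.3247.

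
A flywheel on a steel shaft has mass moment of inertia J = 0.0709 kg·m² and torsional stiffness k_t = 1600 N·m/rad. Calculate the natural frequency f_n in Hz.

23.9 Hz

ω_n = √(k_t/J) = √(1600/0.0709) = √22570 = 150.2 rad/s.
f_n = ω_n/(2π) = 150.2/6.283 = 23.91 Hz.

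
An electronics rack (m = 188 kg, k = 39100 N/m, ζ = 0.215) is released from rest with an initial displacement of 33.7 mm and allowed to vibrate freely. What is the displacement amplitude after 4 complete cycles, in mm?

Logarithmic decrement δ = 2πζ/√(1 − ζ²) = 2π × 0.2150/√(1 − 0.0462) = 1.383.
After n cycles, x_n/x₀ = e^(−nδ), so x_4 = 33.7 × e^(−4 × 1.383) = 33.7 × 0.003954 = 0.1333 mm.

0.133 mm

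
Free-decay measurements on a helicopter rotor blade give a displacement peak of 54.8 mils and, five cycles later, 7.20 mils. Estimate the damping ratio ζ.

0.0645

Logarithmic decrement δ = (1/n)·ln(x₀/x_n) = (1/5)·ln(54.8/7.20) = (1/5)·ln(7.611) = 0.4059.
ζ = δ/√(4π² + δ²) = 0.4059/√(39.48 + 0.165) = 0.4059/6.296 = 0.06447.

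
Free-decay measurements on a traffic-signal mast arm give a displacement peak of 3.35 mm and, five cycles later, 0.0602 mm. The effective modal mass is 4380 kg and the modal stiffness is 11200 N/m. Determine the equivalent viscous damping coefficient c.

1780 N·s/m

Logarithmic decrement δ = (1/n)·ln(x₀/x_n) = (1/5)·ln(3.35/0.0602) = (1/5)·ln(55.65) = 0.8038.
ζ = δ/√(4π² + δ²) = 0.8038/√(39.48 + 0.646) = 0.8038/6.334 = 0.1269.
c = ζ · 2√(km) = 0.1269 × 2√(11200 × 4380) = 0.1269 × 14010 = 1778 N·s/m.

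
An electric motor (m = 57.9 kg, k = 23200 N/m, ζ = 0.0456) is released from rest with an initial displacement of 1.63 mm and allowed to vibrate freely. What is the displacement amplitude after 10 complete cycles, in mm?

0.0926 mm

Logarithmic decrement δ = 2πζ/√(1 − ζ²) = 2π × 0.04560/√(1 − 0.00208) = 0.2868.
After n cycles, x_n/x₀ = e^(−nδ), so x_10 = 1.63 × e^(−10 × 0.2868) = 1.63 × 0.05681 = 0.09259 mm.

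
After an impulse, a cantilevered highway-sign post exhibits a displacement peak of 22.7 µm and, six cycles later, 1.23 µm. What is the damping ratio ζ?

0.0771

Logarithmic decrement δ = (1/n)·ln(x₀/x_n) = (1/6)·ln(22.7/1.23) = (1/6)·ln(18.46) = 0.4859.
ζ = δ/√(4π² + δ²) = 0.4859/√(39.48 + 0.236) = 0.4859/6.302 = 0.07710.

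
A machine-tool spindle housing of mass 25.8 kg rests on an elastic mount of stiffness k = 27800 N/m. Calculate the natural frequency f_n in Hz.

ω_n = √(k/m) = √(27800/25.8) = √1078 = 32.83 rad/s.
f_n = ω_n/(2π) = 32.83/6.283 = 5.224 Hz.

5.22 Hz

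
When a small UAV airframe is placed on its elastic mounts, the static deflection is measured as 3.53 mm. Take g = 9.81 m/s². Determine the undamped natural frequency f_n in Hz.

ω_n = √(g/δ_st) = √(9.81/0.00353) = √2779 = 52.72 rad/s.
f_n = ω_n/(2π) = 52.72/6.283 = 8.390 Hz.

8.39 Hz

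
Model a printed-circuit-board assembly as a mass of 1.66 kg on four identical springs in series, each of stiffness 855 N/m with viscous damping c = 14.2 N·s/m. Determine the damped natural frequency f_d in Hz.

Series springs: 1/k_eq = 4/855, so k_eq = 855/4 = 213.8 N/m.
ω_n = √(k_eq/m) = √(213.8/1.66) = 11.35 rad/s.
Critical damping c_c = 2√(k_eq·m) = 2√(213.8 × 1.66) = 37.67 N·s/m, so ζ = c/c_c = 14.2/37.67 = 0.3769.
ω_d = ω_n√(1 − ζ²) = 11.35 × √(1 − 0.142) = 10.51 rad/s.
f_d = ω_d/(2π) = 1.673 Hz.

1.67 Hz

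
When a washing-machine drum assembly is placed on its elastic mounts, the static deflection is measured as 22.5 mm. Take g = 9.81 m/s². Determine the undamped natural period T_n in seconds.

0.301 s

ω_n = √(g/δ_st) = √(9.81/0.0225) = √436.0 = 20.88 rad/s.
T_n = 2π/ω_n = 6.283/20.88 = 0.3009 s.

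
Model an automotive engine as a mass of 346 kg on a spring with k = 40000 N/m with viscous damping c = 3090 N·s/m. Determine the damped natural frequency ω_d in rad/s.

9.78 rad/s

ω_n = √(k/m) = √(40000/346) = 10.75 rad/s.
Critical damping c_c = 2√(k·m) = 2√(40000 × 346) = 7440 N·s/m, so ζ = c/c_c = 3090/7440 = 0.4153.
ω_d = ω_n√(1 − ζ²) = 10.75 × √(1 − 0.172) = 9.781 rad/s.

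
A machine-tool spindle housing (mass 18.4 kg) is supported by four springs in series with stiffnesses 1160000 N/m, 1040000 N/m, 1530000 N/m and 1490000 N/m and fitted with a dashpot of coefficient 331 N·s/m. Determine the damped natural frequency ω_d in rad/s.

Series springs: 1/k_eq = 1/1160000 + 1/1040000 + 1/1530000 + 1/1490000 = 3.148×10^-6, so k_eq = 317600 N/m.
ω_n = √(k_eq/m) = √(317600/18.4) = 131.4 rad/s.
Critical damping c_c = 2√(k_eq·m) = 2√(317600 × 18.4) = 4835 N·s/m, so ζ = c/c_c = 331/4835 = 0.06846.
ω_d = ω_n√(1 − ζ²) = 131.4 × √(1 − 0.00469) = 131.1 rad/s.

131 rad/s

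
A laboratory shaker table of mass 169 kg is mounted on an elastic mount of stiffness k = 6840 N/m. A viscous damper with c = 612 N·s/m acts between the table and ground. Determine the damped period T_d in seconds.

ω_n = √(k/m) = √(6840/169) = 6.362 rad/s.
Critical damping c_c = 2√(k·m) = 2√(6840 × 169) = 2150 N·s/m, so ζ = c/c_c = 612/2150 = 0.2846.
ω_d = ω_n√(1 − ζ²) = 6.362 × √(1 − 0.0810) = 6.099 rad/s.
T_d = 2π/ω_d = 1.030 s.

1.03 s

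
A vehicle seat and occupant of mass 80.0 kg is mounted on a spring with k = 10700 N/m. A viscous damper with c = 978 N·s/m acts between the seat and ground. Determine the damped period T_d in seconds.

ω_n = √(k/m) = √(10700/80.0) = 11.57 rad/s.
Critical damping c_c = 2√(k·m) = 2√(10700 × 80.0) = 1850 N·s/m, so ζ = c/c_c = 978/1850 = 0.5285.
ω_d = ω_n√(1 − ζ²) = 11.57 × √(1 − 0.279) = 9.818 rad/s.
T_d = 2π/ω_d = 0.6400 s.

0.640 s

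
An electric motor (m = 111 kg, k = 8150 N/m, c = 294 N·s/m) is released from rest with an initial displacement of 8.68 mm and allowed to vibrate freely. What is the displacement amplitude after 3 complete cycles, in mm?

0.455 mm

ζ = c/(2√(km)) = 294/(2√(8150 × 111)) = 294/1902 = 0.1546.
Logarithmic decrement δ = 2πζ/√(1 − ζ²) = 2π × 0.1546/√(1 − 0.0239) = 0.9829.
After n cycles, x_n/x₀ = e^(−nδ), so x_3 = 8.68 × e^(−3 × 0.9829) = 8.68 × 0.05241 = 0.4549 mm.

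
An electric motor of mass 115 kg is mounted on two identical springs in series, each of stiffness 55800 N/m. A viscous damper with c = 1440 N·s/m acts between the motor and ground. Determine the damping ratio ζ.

Series springs: 1/k_eq = 2/55800, so k_eq = 55800/2 = 27900 N/m.
ω_n = √(k_eq/m) = √(27900/115) = 15.58 rad/s.
Critical damping c_c = 2√(k_eq·m) = 2√(27900 × 115) = 3582 N·s/m, so ζ = c/c_c = 1440/3582 = 0.4020.

0.402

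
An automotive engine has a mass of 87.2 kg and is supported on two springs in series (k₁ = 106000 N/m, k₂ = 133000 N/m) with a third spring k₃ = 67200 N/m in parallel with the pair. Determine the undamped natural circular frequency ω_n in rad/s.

38.0 rad/s

Series pair: k_s = k₁k₂/(k₁+k₂) = (106000)(133000)/(106000 + 133000) = 58990 N/m. In parallel with k₃: k_eq = 58990 + 67200 = 126200 N/m.
ω_n = √(k_eq/m) = √(126200/87.2) = √1447 = 38.04 rad/s.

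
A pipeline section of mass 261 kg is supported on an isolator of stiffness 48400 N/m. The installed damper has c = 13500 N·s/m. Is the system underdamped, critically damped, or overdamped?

overdamped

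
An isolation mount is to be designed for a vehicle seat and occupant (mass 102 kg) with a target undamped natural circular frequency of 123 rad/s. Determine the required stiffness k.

1540000 N/m

k = m·ω_n² = 102 × 123.0² = 102 × 15130 = 1543000 N/m.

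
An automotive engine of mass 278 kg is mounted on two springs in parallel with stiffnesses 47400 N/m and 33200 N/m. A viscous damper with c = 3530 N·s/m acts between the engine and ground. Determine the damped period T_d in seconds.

Parallel springs add: k_eq = 47400 + 33200 = 80600 N/m.
ω_n = √(k_eq/m) = √(80600/278) = 17.03 rad/s.
Critical damping c_c = 2√(k_eq·m) = 2√(80600 × 278) = 9467 N·s/m, so ζ = c/c_c = 3530/9467 = 0.3729.
ω_d = ω_n√(1 − ζ²) = 17.03 × √(1 − 0.139) = 15.80 rad/s.
T_d = 2π/ω_d = 0.3977 s.

0.398 s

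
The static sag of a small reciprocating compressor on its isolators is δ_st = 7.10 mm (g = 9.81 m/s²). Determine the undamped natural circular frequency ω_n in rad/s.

ω_n = √(g/δ_st) = √(9.81/0.00710) = √1382 = 37.17 rad/s.

37.2 rad/s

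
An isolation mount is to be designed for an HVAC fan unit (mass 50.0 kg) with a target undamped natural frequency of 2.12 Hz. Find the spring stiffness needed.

ω_n = 2πf_n = 2π × 2.12 = 13.32 rad/s.
k = m·ω_n² = 50.0 × 13.32² = 50.0 × 177.4 = 8872 N/m.

8870 N/m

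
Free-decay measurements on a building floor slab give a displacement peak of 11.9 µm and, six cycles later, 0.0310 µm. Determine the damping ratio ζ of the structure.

Logarithmic decrement δ = (1/n)·ln(x₀/x_n) = (1/6)·ln(11.9/0.0310) = (1/6)·ln(383.9) = 0.9917.
ζ = δ/√(4π² + δ²) = 0.9917/√(39.48 + 0.984) = 0.9917/6.361 = 0.1559.

0.156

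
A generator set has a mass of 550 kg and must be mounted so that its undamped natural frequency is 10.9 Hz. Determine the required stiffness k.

2580000 N/m

ω_n = 2πf_n = 2π × 10.9 = 68.49 rad/s.
k = m·ω_n² = 550 × 68.49² = 550 × 4690 = 2580000 N/m.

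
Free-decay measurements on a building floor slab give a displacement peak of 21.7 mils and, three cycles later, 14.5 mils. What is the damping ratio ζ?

0.0214

Logarithmic decrement δ = (1/n)·ln(x₀/x_n) = (1/3)·ln(21.7/14.5) = (1/3)·ln(1.497) = 0.1344.
ζ = δ/√(4π² + δ²) = 0.1344/√(39.48 + 0.0181) = 0.1344/6.285 = 0.02138.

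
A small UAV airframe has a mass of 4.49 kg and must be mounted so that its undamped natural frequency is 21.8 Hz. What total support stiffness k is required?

84200 N/m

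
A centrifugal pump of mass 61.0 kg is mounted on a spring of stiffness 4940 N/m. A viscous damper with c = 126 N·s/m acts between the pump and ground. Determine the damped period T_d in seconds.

ω_n = √(k/m) = √(4940/61.0) = 8.999 rad/s.
Critical damping c_c = 2√(k·m) = 2√(4940 × 61.0) = 1098 N·s/m, so ζ = c/c_c = 126/1098 = 0.1148.
ω_d = ω_n√(1 − ζ²) = 8.999 × √(1 − 0.0132) = 8.940 rad/s.
T_d = 2π/ω_d = 0.7028 s.

0.703 s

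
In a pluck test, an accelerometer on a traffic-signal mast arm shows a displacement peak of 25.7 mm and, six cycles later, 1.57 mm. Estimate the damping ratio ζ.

0.0739

Logarithmic decrement δ = (1/n)·ln(x₀/x_n) = (1/6)·ln(25.7/1.57) = (1/6)·ln(16.37) = 0.4659.
ζ = δ/√(4π² + δ²) = 0.4659/√(39.48 + 0.217) = 0.4659/6.300 = 0.07395.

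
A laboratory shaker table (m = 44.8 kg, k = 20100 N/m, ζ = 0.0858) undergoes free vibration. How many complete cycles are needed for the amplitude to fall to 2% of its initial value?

8 cycles

Logarithmic decrement δ = 2πζ/√(1 − ζ²) = 2π × 0.08580/√(1 − 0.00736) = 0.5411.
x_n/x₀ = e^(−nδ) ≤ 0.02; take ln: n ≥ ln(1/0.02)/δ = 3.912/0.5411 = 7.230.
So 8 complete cycles are required.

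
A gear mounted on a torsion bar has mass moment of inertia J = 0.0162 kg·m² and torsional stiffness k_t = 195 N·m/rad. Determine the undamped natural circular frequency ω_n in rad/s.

ω_n = √(k_t/J) = √(195/0.0162) = √12040 = 109.7 rad/s.

110 rad/s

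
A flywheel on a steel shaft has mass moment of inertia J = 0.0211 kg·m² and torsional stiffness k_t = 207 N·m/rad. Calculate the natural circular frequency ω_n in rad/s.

ω_n = √(k_t/J) = √(207/0.0211) = √9810 = 99.05 rad/s.

99.0 rad/s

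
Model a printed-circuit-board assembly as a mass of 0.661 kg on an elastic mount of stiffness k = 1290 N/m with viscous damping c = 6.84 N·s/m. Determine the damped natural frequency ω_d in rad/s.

43.9 rad/s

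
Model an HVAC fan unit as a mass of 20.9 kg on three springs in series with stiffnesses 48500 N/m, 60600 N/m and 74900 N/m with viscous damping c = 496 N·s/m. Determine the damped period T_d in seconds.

Series springs: 1/k_eq = 1/48500 + 1/60600 + 1/74900 = 5.047×10^-5, so k_eq = 19810 N/m.
ω_n = √(k_eq/m) = √(19810/20.9) = 30.79 rad/s.
Critical damping c_c = 2√(k_eq·m) = 2√(19810 × 20.9) = 1287 N·s/m, so ζ = c/c_c = 496/1287 = 0.3854.
ω_d = ω_n√(1 − ζ²) = 30.79 × √(1 − 0.149) = 28.41 rad/s.
T_d = 2π/ω_d = 0.2212 s.

0.221 s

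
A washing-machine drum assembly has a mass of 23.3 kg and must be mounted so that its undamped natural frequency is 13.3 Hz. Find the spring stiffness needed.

163000 N/m

ω_n = 2πf_n = 2π × 13.3 = 83.57 rad/s.
k = m·ω_n² = 23.3 × 83.57² = 23.3 × 6983 = 162700 N/m.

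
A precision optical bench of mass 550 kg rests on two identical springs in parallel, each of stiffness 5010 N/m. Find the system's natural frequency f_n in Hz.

Parallel springs add: k_eq = 2 × 5010 = 10020 N/m.
ω_n = √(k_eq/m) = √(10020/550) = √18.22 = 4.268 rad/s.
f_n = ω_n/(2π) = 4.268/6.283 = 0.6793 Hz.

0.679 Hz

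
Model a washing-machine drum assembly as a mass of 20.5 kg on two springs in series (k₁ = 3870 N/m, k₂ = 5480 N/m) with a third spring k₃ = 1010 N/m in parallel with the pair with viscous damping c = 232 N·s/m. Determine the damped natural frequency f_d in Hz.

1.80 Hz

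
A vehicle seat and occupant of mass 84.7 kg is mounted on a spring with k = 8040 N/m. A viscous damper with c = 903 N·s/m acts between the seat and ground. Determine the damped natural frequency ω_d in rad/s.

ω_n = √(k/m) = √(8040/84.7) = 9.743 rad/s.
Critical damping c_c = 2√(k·m) = 2√(8040 × 84.7) = 1650 N·s/m, so ζ = c/c_c = 903/1650 = 0.5471.
ω_d = ω_n√(1 − ζ²) = 9.743 × √(1 − 0.299) = 8.155 rad/s.

8.16 rad/s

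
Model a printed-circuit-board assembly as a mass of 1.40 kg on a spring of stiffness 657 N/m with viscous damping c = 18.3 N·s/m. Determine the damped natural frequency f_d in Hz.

ω_n = √(k/m) = √(657.0/1.40) = 21.66 rad/s.
Critical damping c_c = 2√(k·m) = 2√(657.0 × 1.40) = 60.66 N·s/m, so ζ = c/c_c = 18.3/60.66 = 0.3017.
ω_d = ω_n√(1 − ζ²) = 21.66 × √(1 − 0.0910) = 20.65 rad/s.
f_d = ω_d/(2π) = 3.287 Hz.

3.29 Hz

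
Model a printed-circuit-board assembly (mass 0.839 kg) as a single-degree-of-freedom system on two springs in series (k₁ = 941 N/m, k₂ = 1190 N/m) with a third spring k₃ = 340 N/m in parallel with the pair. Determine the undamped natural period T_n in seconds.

0.196 s

Series pair: k_s = k₁k₂/(k₁+k₂) = (941)(1190)/(941 + 1190) = 525.5 N/m. In parallel with k₃: k_eq = 525.5 + 340 = 865.5 N/m.
ω_n = √(k_eq/m) = √(865.5/0.839) = √1032 = 32.12 rad/s.
T_n = 2π/ω_n = 6.283/32.12 = 0.1956 s.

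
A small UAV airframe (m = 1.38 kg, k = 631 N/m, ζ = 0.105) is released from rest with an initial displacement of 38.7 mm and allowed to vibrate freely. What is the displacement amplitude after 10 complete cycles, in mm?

0.0509 mm

Logarithmic decrement δ = 2πζ/√(1 − ζ²) = 2π × 0.1050/√(1 − 0.0110) = 0.6634.
After n cycles, x_n/x₀ = e^(−nδ), so x_10 = 38.7 × e^(−10 × 0.6634) = 38.7 × 0.001315 = 0.05089 mm.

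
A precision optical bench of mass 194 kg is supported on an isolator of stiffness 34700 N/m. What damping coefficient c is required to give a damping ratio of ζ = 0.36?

1870 N·s/m

c_c = 2√(k·m) = 2√(34700 × 194) = 5189 N·s/m.
c = ζ·c_c = 0.36 × 5189 = 1868 N·s/m.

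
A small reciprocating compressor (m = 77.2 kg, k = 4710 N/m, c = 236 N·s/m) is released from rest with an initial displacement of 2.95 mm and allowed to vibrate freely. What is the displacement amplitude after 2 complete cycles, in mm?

ζ = c/(2√(km)) = 236/(2√(4710 × 77.2)) = 236/1206 = 0.1957.
Logarithmic decrement δ = 2πζ/√(1 − ζ²) = 2π × 0.1957/√(1 − 0.0383) = 1.254.
After n cycles, x_n/x₀ = e^(−nδ), so x_2 = 2.95 × e^(−2 × 1.254) = 2.95 × 0.08147 = 0.2403 mm.

0.240 mm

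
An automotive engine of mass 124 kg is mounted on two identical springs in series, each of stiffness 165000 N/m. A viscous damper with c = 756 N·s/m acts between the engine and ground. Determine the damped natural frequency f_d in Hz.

4.08 Hz

Series springs: 1/k_eq = 2/165000, so k_eq = 165000/2 = 82500 N/m.
ω_n = √(k_eq/m) = √(82500/124) = 25.79 rad/s.
Critical damping c_c = 2√(k_eq·m) = 2√(82500 × 124) = 6397 N·s/m, so ζ = c/c_c = 756/6397 = 0.1182.
ω_d = ω_n√(1 − ζ²) = 25.79 × √(1 − 0.0140) = 25.61 rad/s.
f_d = ω_d/(2π) = 4.076 Hz.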